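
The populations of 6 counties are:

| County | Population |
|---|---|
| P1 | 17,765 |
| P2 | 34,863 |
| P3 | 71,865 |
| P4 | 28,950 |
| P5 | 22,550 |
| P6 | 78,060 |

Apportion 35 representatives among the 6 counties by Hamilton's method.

Standard divisor: 254053 ÷ 35 ≈ 7258.657.
Standard quotas: P1 2.4474, P2 4.8030, P3 9.9006, P4 3.9883, P5 3.1066, P6 10.7541.
Lower quotas: P1 2, P2 4, P3 9, P4 3, P5 3, P6 10 (sum 31, leaving 4 seats).
Remainders in descending order: P4 0.9883, P3 0.9006, P2 0.8030, P6 0.7541, P1 0.4474, P5 0.1066.
The surplus seats go to P4, P3, P2, P6.

P1 2, P2 5, P3 10, P4 4, P5 3, P6 11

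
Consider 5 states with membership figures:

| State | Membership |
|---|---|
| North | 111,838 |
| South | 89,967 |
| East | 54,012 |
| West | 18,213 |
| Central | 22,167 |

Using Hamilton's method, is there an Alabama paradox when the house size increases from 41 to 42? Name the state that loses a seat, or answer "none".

West

At 41 seats: North 16, South 12, East 7, West 3, Central 3.
At 42 seats: North 16, South 13, East 8, West 2, Central 3.
West drops from 3 to 2.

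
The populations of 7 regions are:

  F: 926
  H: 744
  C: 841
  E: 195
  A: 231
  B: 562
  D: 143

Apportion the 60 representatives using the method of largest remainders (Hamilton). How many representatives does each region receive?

Total 3642; standard divisor 3642/60 ≈ 60.7.
Standard quotas: F 15.255, H 12.257, C 13.855, E 3.213, A 3.806, B 9.259, D 2.356.
Lower quotas: F 15, H 12, C 13, E 3, A 3, B 9, D 2 (sum 57, leaving 3 seats).
Remainders in descending order: C 0.855, A 0.806, D 0.356, B 0.259, H 0.257, F 0.255, E 0.213.
Largest remainders: C, A, D receive the extra seats.

F=15, H=12, C=14, E=3, A=4, B=9, D=3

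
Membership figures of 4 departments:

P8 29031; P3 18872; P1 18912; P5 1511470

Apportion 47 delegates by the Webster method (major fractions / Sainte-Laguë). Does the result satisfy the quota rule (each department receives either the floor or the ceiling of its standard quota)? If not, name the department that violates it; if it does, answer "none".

P5

Standard quotas: P8 0.865, P3 0.562, P1 0.563, P5 45.010.
Webster allocation: P8 1, P3 1, P1 1, P5 44.
P5 has quota 45.010 (lower 45, upper 46) but receives 44 — outside the quota interval.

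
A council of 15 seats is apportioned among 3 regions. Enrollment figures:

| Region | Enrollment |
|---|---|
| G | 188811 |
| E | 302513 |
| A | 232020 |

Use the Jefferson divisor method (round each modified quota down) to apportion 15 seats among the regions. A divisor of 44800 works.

With modified divisor 44800: modified quotas G 4.215, E 6.753, A 5.179.
Rounding down: G 4, E 6, A 5 (total 15).

G: 4, E: 6, A: 5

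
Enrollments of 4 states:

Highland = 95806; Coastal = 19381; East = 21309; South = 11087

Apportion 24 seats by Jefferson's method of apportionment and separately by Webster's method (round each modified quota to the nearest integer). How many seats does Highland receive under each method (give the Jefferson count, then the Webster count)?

Jefferson: Highland 17, Coastal 3, East 3, South 1.
Webster: Highland 16, Coastal 3, East 3, South 2.
Highland gets 17 under Jefferson and 16 under Webster.

17 and 16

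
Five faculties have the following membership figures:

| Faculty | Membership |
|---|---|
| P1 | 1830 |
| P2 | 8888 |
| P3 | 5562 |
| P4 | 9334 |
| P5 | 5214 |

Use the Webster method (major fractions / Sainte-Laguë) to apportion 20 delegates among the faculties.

P1 1; P2 6; P3 4; P4 6; P5 3

Standard divisor 30828/20 ≈ 1541.4; standard quotas: P1 1.187, P2 5.766, P3 3.608, P4 6.056, P5 3.383.
Rounding to the nearest integer gives P1 1, P2 6, P3 4, P4 6, P5 3 — total 20, matching the house size, so no adjustment is needed.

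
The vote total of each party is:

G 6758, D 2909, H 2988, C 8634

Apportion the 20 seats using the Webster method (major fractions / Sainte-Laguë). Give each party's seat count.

Standard divisor 21289/20 ≈ 1064.45; standard quotas: G 6.349, D 2.733, H 2.807, C 8.111.
Rounding to the nearest integer gives G 6, D 3, H 3, C 8 — total 20, matching the house size, so no adjustment is needed.

G: 6, D: 3, H: 3, C: 8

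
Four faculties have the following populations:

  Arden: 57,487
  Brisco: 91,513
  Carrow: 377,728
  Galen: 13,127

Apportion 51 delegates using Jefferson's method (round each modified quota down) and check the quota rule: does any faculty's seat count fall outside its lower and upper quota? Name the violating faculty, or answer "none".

Standard quotas: Arden 5.431, Brisco 8.645, Carrow 35.684, Galen 1.240.
Jefferson allocation: Arden 5, Brisco 8, Carrow 37, Galen 1.
Carrow has quota 35.684 (lower 35, upper 36) but receives 37 — outside the quota interval.

Carrow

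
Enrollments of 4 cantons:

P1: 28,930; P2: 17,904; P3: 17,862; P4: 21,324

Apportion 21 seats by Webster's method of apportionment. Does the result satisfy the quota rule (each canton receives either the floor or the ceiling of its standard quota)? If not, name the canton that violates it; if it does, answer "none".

Standard quotas: P1 7.063, P2 4.371, P3 4.361, P4 5.206.
Webster allocation: P1 7, P2 5, P3 4, P4 5.
Every allocation lies between the lower and upper quota.

none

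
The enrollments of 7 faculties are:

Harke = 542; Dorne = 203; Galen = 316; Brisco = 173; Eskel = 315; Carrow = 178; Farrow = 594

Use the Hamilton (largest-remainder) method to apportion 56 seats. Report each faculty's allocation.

Harke 13, Dorne 5, Galen 8, Brisco 4, Eskel 8, Carrow 4, Farrow 14

The standard divisor is 2321/56 ≈ 41.446.
Standard quotas: Harke 13.077, Dorne 4.898, Galen 7.624, Brisco 4.174, Eskel 7.600, Carrow 4.295, Farrow 14.332.
Lower quotas: Harke 13, Dorne 4, Galen 7, Brisco 4, Eskel 7, Carrow 4, Farrow 14 (sum 53, leaving 3 seats).
Remainders in descending order: Dorne 0.898, Galen 0.624, Eskel 0.600, Farrow 0.332, Carrow 0.295, Brisco 0.174, Harke 0.077.
The surplus seats go to Dorne, Galen, Eskel.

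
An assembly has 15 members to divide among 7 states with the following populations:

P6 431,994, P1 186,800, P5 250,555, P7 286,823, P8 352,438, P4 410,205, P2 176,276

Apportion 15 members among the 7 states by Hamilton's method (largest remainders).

P6 3; P1 1; P5 2; P7 2; P8 3; P4 3; P2 1

Total 2095091; standard divisor 2095091/15 ≈ 139672.733.
Standard quotas: P6 3.0929, P1 1.3374, P5 1.7939, P7 2.0535, P8 2.5233, P4 2.9369, P2 1.2621.
Lower quotas: P6 3, P1 1, P5 1, P7 2, P8 2, P4 2, P2 1 (sum 12, leaving 3 seats).
Remainders in descending order: P4 0.9369, P5 0.7939, P8 0.5233, P1 0.3374, P2 0.2621, P6 0.0929, P7 0.0535.
Largest remainders: P4, P5, P8 receive the extra seats.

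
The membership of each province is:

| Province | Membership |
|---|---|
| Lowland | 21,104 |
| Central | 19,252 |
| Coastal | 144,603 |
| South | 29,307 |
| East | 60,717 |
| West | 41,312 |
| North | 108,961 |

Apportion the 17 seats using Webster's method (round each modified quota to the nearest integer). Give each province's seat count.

Lowland 1, Central 1, Coastal 6, South 1, East 2, West 2, North 4

Standard divisor 425256/17 ≈ 25015.059; standard quotas: Lowland 0.844, Central 0.770, Coastal 5.781, South 1.172, East 2.427, West 1.651, North 4.356.
Rounding to the nearest integer gives Lowland 1, Central 1, Coastal 6, South 1, East 2, West 2, North 4 — total 17, matching the house size, so no adjustment is needed.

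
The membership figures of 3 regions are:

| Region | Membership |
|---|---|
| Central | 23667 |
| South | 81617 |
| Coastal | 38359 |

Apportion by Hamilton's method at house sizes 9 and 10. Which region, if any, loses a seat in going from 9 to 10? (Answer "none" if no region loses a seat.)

Central

At 9 seats: Central 2, South 5, Coastal 2.
At 10 seats: Central 1, South 6, Coastal 3.
Central drops from 2 to 1.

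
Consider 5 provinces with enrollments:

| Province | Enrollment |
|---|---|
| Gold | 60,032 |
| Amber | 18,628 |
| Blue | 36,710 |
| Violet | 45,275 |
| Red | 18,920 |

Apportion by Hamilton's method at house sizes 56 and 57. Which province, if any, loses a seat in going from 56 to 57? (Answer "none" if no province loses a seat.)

At 56 seats: Gold 19, Amber 6, Blue 11, Violet 14, Red 6.
At 57 seats: Gold 19, Amber 6, Blue 12, Violet 14, Red 6.
No province's allocation decreased.

none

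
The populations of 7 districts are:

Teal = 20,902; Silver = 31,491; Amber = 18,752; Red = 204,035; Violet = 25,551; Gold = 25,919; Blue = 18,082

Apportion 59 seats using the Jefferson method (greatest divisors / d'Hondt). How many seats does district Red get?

Standard divisor 344732/59 ≈ 5842.915; standard quotas: Teal 3.577, Silver 5.390, Amber 3.209, Red 34.920, Violet 4.373, Gold 4.436, Blue 3.095.
Rounding down gives 3, 5, 3, 34, 4, 4, 3 = 56 seats, so the divisor must be adjusted.
With modified divisor 5400: modified quotas Teal 3.871, Silver 5.832, Amber 3.473, Red 37.784, Violet 4.732, Gold 4.800, Blue 3.349.
Rounding down: Teal 3, Silver 5, Amber 3, Red 37, Violet 4, Gold 4, Blue 3 (total 59).
Red receives 37.

37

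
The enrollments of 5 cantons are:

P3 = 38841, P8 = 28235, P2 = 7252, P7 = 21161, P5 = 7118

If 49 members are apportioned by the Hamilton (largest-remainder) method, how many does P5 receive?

Total 102607; standard divisor 102607/49 ≈ 2094.02.
Standard quotas: P3 18.5485, P8 13.4836, P2 3.4632, P7 10.1054, P5 3.3992.
Lower quotas: P3 18, P8 13, P2 3, P7 10, P5 3 (sum 47, leaving 2 seats).
Remainders in descending order: P3 0.5485, P8 0.4836, P2 0.4632, P5 0.3992, P7 0.1054.
The surplus seats go to P3, P8.
P5 receives 3.

3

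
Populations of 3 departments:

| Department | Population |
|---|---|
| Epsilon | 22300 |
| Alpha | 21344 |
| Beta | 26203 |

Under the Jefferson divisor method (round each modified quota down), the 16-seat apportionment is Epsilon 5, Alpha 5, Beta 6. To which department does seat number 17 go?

Beta

Priority for the next seat is population ÷ (current seats + 1).
Priorities: Epsilon 3716.667, Alpha 3557.333, Beta 3743.286.
Highest priority: Beta.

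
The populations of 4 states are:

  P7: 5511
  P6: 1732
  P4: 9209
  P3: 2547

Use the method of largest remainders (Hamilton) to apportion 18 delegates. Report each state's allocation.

The standard divisor is 18999/18 ≈ 1055.5.
Standard quotas: P7 5.2212, P6 1.6409, P4 8.7248, P3 2.4131.
Lower quotas: P7 5, P6 1, P4 8, P3 2 (sum 16, leaving 2 seats).
Remainders in descending order: P4 0.7248, P6 0.6409, P3 0.4131, P7 0.2212.
Largest remainders: P4, P6 receive the extra seats.

P7: 5, P6: 2, P4: 9, P3: 2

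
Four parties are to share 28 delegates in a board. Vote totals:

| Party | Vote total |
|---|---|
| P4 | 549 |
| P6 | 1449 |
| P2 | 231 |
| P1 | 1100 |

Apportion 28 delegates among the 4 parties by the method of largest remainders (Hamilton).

P4: 5, P6: 12, P2: 2, P1: 9

The standard divisor is 3329/28 ≈ 118.893.
Standard quotas: P4 4.618, P6 12.187, P2 1.943, P1 9.252.
Lower quotas: P4 4, P6 12, P2 1, P1 9 (sum 26, leaving 2 seats).
Remainders in descending order: P2 0.943, P4 0.618, P1 0.252, P6 0.187.
Largest remainders: P2, P4 receive the extra seats.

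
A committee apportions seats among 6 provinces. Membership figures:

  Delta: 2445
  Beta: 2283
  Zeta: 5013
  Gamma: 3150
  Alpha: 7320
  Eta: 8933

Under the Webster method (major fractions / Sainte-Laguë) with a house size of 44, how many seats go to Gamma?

5

Standard divisor 29144/44 ≈ 662.364; standard quotas: Delta 3.691, Beta 3.447, Zeta 7.568, Gamma 4.756, Alpha 11.051, Eta 13.487.
Rounding to the nearest integer gives Delta 4, Beta 3, Zeta 8, Gamma 5, Alpha 11, Eta 13 — total 44, matching the house size, so no adjustment is needed.
Gamma receives 5.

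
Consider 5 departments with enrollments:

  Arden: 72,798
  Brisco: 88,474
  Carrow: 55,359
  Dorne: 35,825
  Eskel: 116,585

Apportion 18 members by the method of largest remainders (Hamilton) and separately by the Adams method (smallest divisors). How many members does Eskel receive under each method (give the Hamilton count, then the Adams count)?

Hamilton: Arden 3, Brisco 4, Carrow 3, Dorne 2, Eskel 6.
Adams: Arden 4, Brisco 4, Carrow 3, Dorne 2, Eskel 5.
Eskel gets 6 under Hamilton and 5 under Adams.

6 and 5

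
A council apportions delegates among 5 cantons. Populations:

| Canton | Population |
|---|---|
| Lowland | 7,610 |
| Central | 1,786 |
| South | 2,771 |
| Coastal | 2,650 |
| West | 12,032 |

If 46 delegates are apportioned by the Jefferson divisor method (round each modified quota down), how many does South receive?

Standard divisor 26849/46 ≈ 583.674; standard quotas: Lowland 13.038, Central 3.060, South 4.748, Coastal 4.540, West 20.614.
Rounding down gives 13, 3, 4, 4, 20 = 44 seats, so the divisor must be adjusted.
With modified divisor 550: modified quotas Lowland 13.836, Central 3.247, South 5.038, Coastal 4.818, West 21.876.
Rounding down: Lowland 13, Central 3, South 5, Coastal 4, West 21 (total 46).
South receives 5.

5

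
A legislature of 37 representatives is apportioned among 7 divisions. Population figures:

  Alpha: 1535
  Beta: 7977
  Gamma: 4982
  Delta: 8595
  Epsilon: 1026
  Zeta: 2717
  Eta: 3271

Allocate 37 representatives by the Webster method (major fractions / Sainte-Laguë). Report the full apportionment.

Standard divisor 30103/37 ≈ 813.595; standard quotas: Alpha 1.887, Beta 9.805, Gamma 6.123, Delta 10.564, Epsilon 1.261, Zeta 3.340, Eta 4.020.
Rounding to the nearest integer gives Alpha 2, Beta 10, Gamma 6, Delta 11, Epsilon 1, Zeta 3, Eta 4 — total 37, matching the house size, so no adjustment is needed.

Alpha 2, Beta 10, Gamma 6, Delta 11, Epsilon 1, Zeta 3, Eta 4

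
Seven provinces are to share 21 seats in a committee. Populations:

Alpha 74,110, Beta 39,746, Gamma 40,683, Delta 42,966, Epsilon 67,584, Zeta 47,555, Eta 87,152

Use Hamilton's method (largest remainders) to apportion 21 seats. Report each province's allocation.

Alpha=4; Beta=2; Gamma=2; Delta=2; Epsilon=4; Zeta=2; Eta=5

The standard divisor is 399796/21 ≈ 19037.905.
Standard quotas: Alpha 3.8928, Beta 2.0877, Gamma 2.1369, Delta 2.2569, Epsilon 3.5500, Zeta 2.4979, Eta 4.5778.
Lower quotas: Alpha 3, Beta 2, Gamma 2, Delta 2, Epsilon 3, Zeta 2, Eta 4 (sum 18, leaving 3 seats).
Remainders in descending order: Alpha 0.8928, Eta 0.5778, Epsilon 0.5500, Zeta 0.4979, Delta 0.2569, Gamma 0.1369, Beta 0.0877.
Largest remainders: Alpha, Eta, Epsilon receive the extra seats.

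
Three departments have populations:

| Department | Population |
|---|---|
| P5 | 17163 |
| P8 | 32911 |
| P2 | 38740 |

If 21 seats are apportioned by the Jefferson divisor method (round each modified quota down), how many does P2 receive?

Standard divisor 88814/21 ≈ 4229.238; standard quotas: P5 4.058, P8 7.782, P2 9.160.
Rounding down gives 4, 7, 9 = 20 seats, so the divisor must be adjusted.
With modified divisor 4000: modified quotas P5 4.291, P8 8.228, P2 9.685.
Rounding down: P5 4, P8 8, P2 9 (total 21).
P2 receives 9.

9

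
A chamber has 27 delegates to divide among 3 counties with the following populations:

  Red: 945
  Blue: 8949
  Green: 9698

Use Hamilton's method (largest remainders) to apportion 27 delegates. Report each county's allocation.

Total 19592; standard divisor 19592/27 ≈ 725.63.
Standard quotas: Red 1.3023, Blue 12.3327, Green 13.3649.
Lower quotas: Red 1, Blue 12, Green 13 (sum 26, leaving 1 seat).
Remainders in descending order: Green 0.3649, Blue 0.3327, Red 0.3023.
Largest remainder: Green receives the extra seat.

Red=1; Blue=12; Green=14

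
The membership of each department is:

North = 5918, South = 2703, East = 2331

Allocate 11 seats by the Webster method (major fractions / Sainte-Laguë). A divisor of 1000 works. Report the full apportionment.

North: 6, South: 3, East: 2

With modified divisor 1000: modified quotas North 5.918, South 2.703, East 2.331.
Rounding to the nearest integer: North 6, South 3, East 2 (total 11).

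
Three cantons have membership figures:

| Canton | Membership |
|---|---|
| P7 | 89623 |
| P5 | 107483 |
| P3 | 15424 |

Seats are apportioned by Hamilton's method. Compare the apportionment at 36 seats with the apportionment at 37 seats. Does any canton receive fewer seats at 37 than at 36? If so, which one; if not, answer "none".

At 36 seats: P7 15, P5 18, P3 3.
At 37 seats: P7 15, P5 19, P3 3.
No canton's allocation decreased.

none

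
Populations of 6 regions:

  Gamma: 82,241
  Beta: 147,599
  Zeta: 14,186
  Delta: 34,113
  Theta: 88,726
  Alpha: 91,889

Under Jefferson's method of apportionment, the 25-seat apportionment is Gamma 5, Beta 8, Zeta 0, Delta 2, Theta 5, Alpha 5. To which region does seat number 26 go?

Priority for the next seat is population ÷ (current seats + 1).
Priorities: Gamma 13706.833, Beta 16399.889, Zeta 14186.000, Delta 11371.000, Theta 14787.667, Alpha 15314.833.
Highest priority: Beta.

Beta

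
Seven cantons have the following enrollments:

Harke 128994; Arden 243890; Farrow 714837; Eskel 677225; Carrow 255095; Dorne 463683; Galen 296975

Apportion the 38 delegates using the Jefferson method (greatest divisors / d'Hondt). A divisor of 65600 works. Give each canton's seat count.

Harke=1, Arden=3, Farrow=10, Eskel=10, Carrow=3, Dorne=7, Galen=4

With modified divisor 65600: modified quotas Harke 1.966, Arden 3.718, Farrow 10.897, Eskel 10.324, Carrow 3.889, Dorne 7.068, Galen 4.527.
Rounding down: Harke 1, Arden 3, Farrow 10, Eskel 10, Carrow 3, Dorne 7, Galen 4 (total 38).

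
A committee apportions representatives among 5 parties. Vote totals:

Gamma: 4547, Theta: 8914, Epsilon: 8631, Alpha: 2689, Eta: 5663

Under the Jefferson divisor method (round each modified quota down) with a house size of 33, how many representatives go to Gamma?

Standard divisor 30444/33 ≈ 922.545; standard quotas: Gamma 4.929, Theta 9.662, Epsilon 9.356, Alpha 2.915, Eta 6.138.
Rounding down gives 4, 9, 9, 2, 6 = 30 seats, so the divisor must be adjusted.
With modified divisor 880: modified quotas Gamma 5.167, Theta 10.130, Epsilon 9.808, Alpha 3.056, Eta 6.435.
Rounding down: Gamma 5, Theta 10, Epsilon 9, Alpha 3, Eta 6 (total 33).
Gamma receives 5.

5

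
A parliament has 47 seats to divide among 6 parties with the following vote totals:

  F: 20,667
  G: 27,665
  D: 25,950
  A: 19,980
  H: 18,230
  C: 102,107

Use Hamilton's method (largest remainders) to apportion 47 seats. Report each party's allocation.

Total 214599; standard divisor 214599/47 ≈ 4565.936.
Standard quotas: F 4.5263, G 6.0590, D 5.6834, A 4.3759, H 3.9926, C 22.3628.
Lower quotas: F 4, G 6, D 5, A 4, H 3, C 22 (sum 44, leaving 3 seats).
Remainders in descending order: H 0.9926, D 0.6834, F 0.5263, A 0.3759, C 0.3628, G 0.0590.
Largest remainders: H, D, F receive the extra seats.

F: 5, G: 6, D: 6, A: 4, H: 4, C: 22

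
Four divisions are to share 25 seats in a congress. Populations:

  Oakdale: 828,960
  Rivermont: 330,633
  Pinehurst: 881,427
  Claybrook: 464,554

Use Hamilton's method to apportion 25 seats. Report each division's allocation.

Total 2505574; standard divisor 2505574/25 ≈ 100222.96.
Standard quotas: Oakdale 8.2712, Rivermont 3.2990, Pinehurst 8.7947, Claybrook 4.6352.
Lower quotas: Oakdale 8, Rivermont 3, Pinehurst 8, Claybrook 4 (sum 23, leaving 2 seats).
Remainders in descending order: Pinehurst 0.7947, Claybrook 0.6352, Rivermont 0.2990, Oakdale 0.2712.
The surplus seats go to Pinehurst, Claybrook.

Oakdale=8, Rivermont=3, Pinehurst=9, Claybrook=5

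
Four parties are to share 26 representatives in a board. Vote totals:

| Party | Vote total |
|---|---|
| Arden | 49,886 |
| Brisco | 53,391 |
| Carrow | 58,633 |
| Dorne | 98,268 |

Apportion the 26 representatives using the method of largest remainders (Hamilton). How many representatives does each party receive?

Standard divisor: 260178 ÷ 26 ≈ 10006.846.
Standard quotas: Arden 4.9852, Brisco 5.3354, Carrow 5.8593, Dorne 9.8201.
Lower quotas: Arden 4, Brisco 5, Carrow 5, Dorne 9 (sum 23, leaving 3 seats).
Remainders in descending order: Arden 0.9852, Carrow 0.8593, Dorne 0.8201, Brisco 0.3354.
The surplus seats go to Arden, Carrow, Dorne.

Arden=5, Brisco=5, Carrow=6, Dorne=10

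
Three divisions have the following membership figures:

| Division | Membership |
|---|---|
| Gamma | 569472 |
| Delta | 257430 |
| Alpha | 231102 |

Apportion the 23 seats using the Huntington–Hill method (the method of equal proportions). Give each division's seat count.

With divisor 46297: modified quotas Gamma 12.300, Delta 5.560, Alpha 4.992.
Geometric-mean thresholds: Gamma √(12·13)=12.490, Delta √(5·6)=5.477, Alpha √(4·5)=4.472.
Each quota rounded against its threshold gives Gamma 12, Delta 6, Alpha 5 (total 23).

Gamma: 12; Delta: 6; Alpha: 5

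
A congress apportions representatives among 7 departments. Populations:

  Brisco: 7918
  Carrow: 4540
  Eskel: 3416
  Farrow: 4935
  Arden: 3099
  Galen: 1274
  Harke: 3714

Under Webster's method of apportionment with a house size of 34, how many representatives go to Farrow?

6

Standard divisor 28896/34 ≈ 849.882; standard quotas: Brisco 9.317, Carrow 5.342, Eskel 4.019, Farrow 5.807, Arden 3.646, Galen 1.499, Harke 4.370.
Rounding to the nearest integer gives 9, 5, 4, 6, 4, 1, 4 = 33 seats, so the divisor must be adjusted.
With modified divisor 836.65: modified quotas Brisco 9.464, Carrow 5.426, Eskel 4.083, Farrow 5.899, Arden 3.704, Galen 1.523, Harke 4.439.
Rounding to the nearest integer: Brisco 9, Carrow 5, Eskel 4, Farrow 6, Arden 4, Galen 2, Harke 4 (total 34).
Farrow receives 6.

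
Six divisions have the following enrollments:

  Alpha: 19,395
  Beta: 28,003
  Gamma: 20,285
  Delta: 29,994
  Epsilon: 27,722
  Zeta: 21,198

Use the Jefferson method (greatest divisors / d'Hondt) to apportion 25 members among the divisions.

Standard divisor 146597/25 ≈ 5863.88; standard quotas: Alpha 3.308, Beta 4.776, Gamma 3.459, Delta 5.115, Epsilon 4.728, Zeta 3.615.
Rounding down gives 3, 4, 3, 5, 4, 3 = 22 seats, so the divisor must be adjusted.
With modified divisor 5200: modified quotas Alpha 3.730, Beta 5.385, Gamma 3.901, Delta 5.768, Epsilon 5.331, Zeta 4.077.
Rounding down: Alpha 3, Beta 5, Gamma 3, Delta 5, Epsilon 5, Zeta 4 (total 25).

Alpha=3, Beta=5, Gamma=3, Delta=5, Epsilon=5, Zeta=4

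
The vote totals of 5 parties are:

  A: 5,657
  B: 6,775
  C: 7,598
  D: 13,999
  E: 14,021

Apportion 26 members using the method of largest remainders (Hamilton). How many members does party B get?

4

Total 48050; standard divisor 48050/26 ≈ 1848.077.
Standard quotas: A 3.0610, B 3.6660, C 4.1113, D 7.5749, E 7.5868.
Lower quotas: A 3, B 3, C 4, D 7, E 7 (sum 24, leaving 2 seats).
Remainders in descending order: B 0.6660, E 0.5868, D 0.5749, C 0.1113, A 0.0610.
The surplus seats go to B, E.
B receives 4.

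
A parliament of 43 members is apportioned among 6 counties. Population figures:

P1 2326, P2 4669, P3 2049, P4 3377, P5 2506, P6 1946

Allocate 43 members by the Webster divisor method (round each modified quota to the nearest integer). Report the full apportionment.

Standard divisor 16873/43 ≈ 392.395; standard quotas: P1 5.928, P2 11.899, P3 5.222, P4 8.606, P5 6.386, P6 4.959.
Rounding to the nearest integer gives P1 6, P2 12, P3 5, P4 9, P5 6, P6 5 — total 43, matching the house size, so no adjustment is needed.

P1 6, P2 12, P3 5, P4 9, P5 6, P6 5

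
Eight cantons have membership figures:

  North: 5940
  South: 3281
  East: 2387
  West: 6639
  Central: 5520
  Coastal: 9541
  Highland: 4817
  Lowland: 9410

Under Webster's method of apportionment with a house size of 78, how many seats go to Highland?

8

Standard divisor 47535/78 ≈ 609.423; standard quotas: North 9.747, South 5.384, East 3.917, West 10.894, Central 9.058, Coastal 15.656, Highland 7.904, Lowland 15.441.
Rounding to the nearest integer gives North 10, South 5, East 4, West 11, Central 9, Coastal 16, Highland 8, Lowland 15 — total 78, matching the house size, so no adjustment is needed.
Highland receives 8.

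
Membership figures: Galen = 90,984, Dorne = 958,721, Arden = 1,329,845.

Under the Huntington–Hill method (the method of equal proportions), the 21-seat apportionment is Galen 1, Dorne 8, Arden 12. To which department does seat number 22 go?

Priority for the next seat is population ÷ (√(s·(s+1))).
Priorities: Galen 64335.403, Dorne 112986.353, Arden 106472.812.
Highest priority: Dorne.

Dorne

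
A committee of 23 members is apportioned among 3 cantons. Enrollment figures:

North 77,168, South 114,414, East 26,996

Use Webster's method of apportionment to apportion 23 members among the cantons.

Standard divisor 218578/23 ≈ 9503.391; standard quotas: North 8.120, South 12.039, East 2.841.
Rounding to the nearest integer gives North 8, South 12, East 3 — total 23, matching the house size, so no adjustment is needed.

North: 8; South: 12; East: 3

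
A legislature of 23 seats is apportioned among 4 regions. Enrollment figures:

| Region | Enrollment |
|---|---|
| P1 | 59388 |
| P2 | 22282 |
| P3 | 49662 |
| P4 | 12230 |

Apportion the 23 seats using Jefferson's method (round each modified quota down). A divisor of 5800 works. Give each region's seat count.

P1 10, P2 3, P3 8, P4 2

With modified divisor 5800: modified quotas P1 10.239, P2 3.842, P3 8.562, P4 2.109.
Rounding down: P1 10, P2 3, P3 8, P4 2 (total 23).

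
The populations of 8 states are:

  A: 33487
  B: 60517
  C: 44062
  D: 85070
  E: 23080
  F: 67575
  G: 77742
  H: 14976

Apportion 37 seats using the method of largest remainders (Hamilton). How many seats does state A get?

Standard divisor: 406509 ÷ 37 ≈ 10986.73.
Standard quotas: A 3.0479, B 5.5082, C 4.0105, D 7.7430, E 2.1007, F 6.1506, G 7.0760, H 1.3631.
Lower quotas: A 3, B 5, C 4, D 7, E 2, F 6, G 7, H 1 (sum 35, leaving 2 seats).
Remainders in descending order: D 0.7430, B 0.5082, H 0.3631, F 0.1506, E 0.1007, G 0.0760, A 0.0479, C 0.0105.
Largest remainders: D, B receive the extra seats.
A receives 3.

3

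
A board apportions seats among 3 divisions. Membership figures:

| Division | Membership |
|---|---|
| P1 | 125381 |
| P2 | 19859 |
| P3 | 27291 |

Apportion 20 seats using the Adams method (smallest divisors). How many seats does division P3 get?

Standard divisor 172531/20 ≈ 8626.55; standard quotas: P1 14.534, P2 2.302, P3 3.164.
Rounding up gives 15, 3, 4 = 22 seats, so the divisor must be adjusted.
With modified divisor 9400: modified quotas P1 13.338, P2 2.113, P3 2.903.
Rounding up: P1 14, P2 3, P3 3 (total 20).
P3 receives 3.

3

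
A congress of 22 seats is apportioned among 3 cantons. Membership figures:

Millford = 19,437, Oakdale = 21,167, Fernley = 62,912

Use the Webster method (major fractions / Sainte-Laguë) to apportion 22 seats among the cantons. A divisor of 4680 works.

Millford=4; Oakdale=5; Fernley=13

With modified divisor 4680: modified quotas Millford 4.153, Oakdale 4.523, Fernley 13.443.
Rounding to the nearest integer: Millford 4, Oakdale 5, Fernley 13 (total 22).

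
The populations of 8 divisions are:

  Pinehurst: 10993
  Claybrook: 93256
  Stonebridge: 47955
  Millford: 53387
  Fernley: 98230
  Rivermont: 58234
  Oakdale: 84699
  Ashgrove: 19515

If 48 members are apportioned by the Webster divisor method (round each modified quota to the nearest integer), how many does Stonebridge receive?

Standard divisor 466269/48 ≈ 9713.938; standard quotas: Pinehurst 1.132, Claybrook 9.600, Stonebridge 4.937, Millford 5.496, Fernley 10.112, Rivermont 5.995, Oakdale 8.719, Ashgrove 2.009.
Rounding to the nearest integer gives Pinehurst 1, Claybrook 10, Stonebridge 5, Millford 5, Fernley 10, Rivermont 6, Oakdale 9, Ashgrove 2 — total 48, matching the house size, so no adjustment is needed.
Stonebridge receives 5.

5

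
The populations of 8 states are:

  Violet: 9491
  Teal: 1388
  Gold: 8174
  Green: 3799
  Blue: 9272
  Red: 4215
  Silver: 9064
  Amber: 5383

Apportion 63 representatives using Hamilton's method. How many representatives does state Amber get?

The standard divisor is 50786/63 ≈ 806.127.
Standard quotas: Violet 11.7736, Teal 1.7218, Gold 10.1398, Green 4.7127, Blue 11.5019, Red 5.2287, Silver 11.2439, Amber 6.6776.
Lower quotas: Violet 11, Teal 1, Gold 10, Green 4, Blue 11, Red 5, Silver 11, Amber 6 (sum 59, leaving 4 seats).
Remainders in descending order: Violet 0.7736, Teal 0.7218, Green 0.7127, Amber 0.6776, Blue 0.5019, Silver 0.2439, Red 0.2287, Gold 0.1398.
The surplus seats go to Violet, Teal, Green, Amber.
Amber receives 7.

7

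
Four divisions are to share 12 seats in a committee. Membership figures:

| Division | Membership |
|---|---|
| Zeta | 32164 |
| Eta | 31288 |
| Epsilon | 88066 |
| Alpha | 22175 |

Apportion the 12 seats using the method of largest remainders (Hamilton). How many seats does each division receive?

Zeta=2; Eta=2; Epsilon=6; Alpha=2

The standard divisor is 173693/12 ≈ 14474.417.
Standard quotas: Zeta 2.2221, Eta 2.1616, Epsilon 6.0843, Alpha 1.5320.
Lower quotas: Zeta 2, Eta 2, Epsilon 6, Alpha 1 (sum 11, leaving 1 seat).
Remainders in descending order: Alpha 0.5320, Zeta 0.2221, Eta 0.1616, Epsilon 0.0843.
The surplus seat goes to Alpha.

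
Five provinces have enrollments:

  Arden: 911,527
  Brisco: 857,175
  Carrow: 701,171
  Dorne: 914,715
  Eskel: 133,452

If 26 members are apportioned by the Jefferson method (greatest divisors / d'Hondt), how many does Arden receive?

Standard divisor 3518040/26 ≈ 135309.231; standard quotas: Arden 6.737, Brisco 6.335, Carrow 5.182, Dorne 6.760, Eskel 0.986.
Rounding down gives 6, 6, 5, 6, 0 = 23 seats, so the divisor must be adjusted.
With modified divisor 126300: modified quotas Arden 7.217, Brisco 6.787, Carrow 5.552, Dorne 7.242, Eskel 1.057.
Rounding down: Arden 7, Brisco 6, Carrow 5, Dorne 7, Eskel 1 (total 26).
Arden receives 7.

7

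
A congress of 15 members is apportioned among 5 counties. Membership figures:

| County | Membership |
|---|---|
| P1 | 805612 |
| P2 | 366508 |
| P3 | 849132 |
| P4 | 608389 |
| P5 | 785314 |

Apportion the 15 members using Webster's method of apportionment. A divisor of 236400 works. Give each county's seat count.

P1: 3, P2: 2, P3: 4, P4: 3, P5: 3

With modified divisor 236400: modified quotas P1 3.408, P2 1.550, P3 3.592, P4 2.574, P5 3.322.
Rounding to the nearest integer: P1 3, P2 2, P3 4, P4 3, P5 3 (total 15).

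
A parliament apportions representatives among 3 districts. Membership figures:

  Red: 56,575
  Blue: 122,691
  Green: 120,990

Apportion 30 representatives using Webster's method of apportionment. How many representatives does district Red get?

Standard divisor 300256/30 ≈ 10008.533; standard quotas: Red 5.653, Blue 12.259, Green 12.089.
Rounding to the nearest integer gives Red 6, Blue 12, Green 12 — total 30, matching the house size, so no adjustment is needed.
Red receives 6.

6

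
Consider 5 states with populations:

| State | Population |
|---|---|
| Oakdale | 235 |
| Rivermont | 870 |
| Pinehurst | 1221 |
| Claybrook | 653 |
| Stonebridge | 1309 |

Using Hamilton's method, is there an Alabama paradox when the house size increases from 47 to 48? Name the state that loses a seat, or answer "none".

At 47 seats: Oakdale 3, Rivermont 10, Pinehurst 13, Claybrook 7, Stonebridge 14.
At 48 seats: Oakdale 2, Rivermont 10, Pinehurst 14, Claybrook 7, Stonebridge 15.
Oakdale drops from 3 to 2.

Oakdale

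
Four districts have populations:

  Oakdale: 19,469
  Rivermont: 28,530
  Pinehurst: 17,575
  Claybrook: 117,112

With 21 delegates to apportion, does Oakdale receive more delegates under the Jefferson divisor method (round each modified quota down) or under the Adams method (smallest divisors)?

Adams

Jefferson: Oakdale 2, Rivermont 3, Pinehurst 2, Claybrook 14.
Adams: Oakdale 3, Rivermont 3, Pinehurst 2, Claybrook 13.
Oakdale gets 2 under Jefferson and 3 under Adams.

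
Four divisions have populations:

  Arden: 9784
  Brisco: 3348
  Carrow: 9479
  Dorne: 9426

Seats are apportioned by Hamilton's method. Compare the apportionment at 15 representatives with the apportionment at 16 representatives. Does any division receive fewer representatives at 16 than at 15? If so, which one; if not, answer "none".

At 15 seats: Arden 5, Brisco 2, Carrow 4, Dorne 4.
At 16 seats: Arden 5, Brisco 1, Carrow 5, Dorne 5.
Brisco drops from 2 to 1.

Brisco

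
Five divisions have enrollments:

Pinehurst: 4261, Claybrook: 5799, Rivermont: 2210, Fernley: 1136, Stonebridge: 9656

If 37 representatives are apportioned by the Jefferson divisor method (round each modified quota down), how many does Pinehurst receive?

7

Standard divisor 23062/37 ≈ 623.297; standard quotas: Pinehurst 6.836, Claybrook 9.304, Rivermont 3.546, Fernley 1.823, Stonebridge 15.492.
Rounding down gives 6, 9, 3, 1, 15 = 34 seats, so the divisor must be adjusted.
With modified divisor 574: modified quotas Pinehurst 7.423, Claybrook 10.103, Rivermont 3.850, Fernley 1.979, Stonebridge 16.822.
Rounding down: Pinehurst 7, Claybrook 10, Rivermont 3, Fernley 1, Stonebridge 16 (total 37).
Pinehurst receives 7.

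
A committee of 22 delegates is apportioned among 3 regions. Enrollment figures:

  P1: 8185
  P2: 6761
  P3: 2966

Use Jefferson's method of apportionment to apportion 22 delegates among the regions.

Standard divisor 17912/22 ≈ 814.182; standard quotas: P1 10.053, P2 8.304, P3 3.643.
Rounding down gives 10, 8, 3 = 21 seats, so the divisor must be adjusted.
With modified divisor 748: modified quotas P1 10.943, P2 9.039, P3 3.965.
Rounding down: P1 10, P2 9, P3 3 (total 22).

P1=10; P2=9; P3=3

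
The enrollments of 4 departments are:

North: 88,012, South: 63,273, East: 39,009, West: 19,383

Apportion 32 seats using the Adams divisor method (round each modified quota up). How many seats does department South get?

Standard divisor 209677/32 ≈ 6552.406; standard quotas: North 13.432, South 9.656, East 5.953, West 2.958.
Rounding up gives 14, 10, 6, 3 = 33 seats, so the divisor must be adjusted.
With modified divisor 6900: modified quotas North 12.755, South 9.170, East 5.653, West 2.809.
Rounding up: North 13, South 10, East 6, West 3 (total 32).
South receives 10.

10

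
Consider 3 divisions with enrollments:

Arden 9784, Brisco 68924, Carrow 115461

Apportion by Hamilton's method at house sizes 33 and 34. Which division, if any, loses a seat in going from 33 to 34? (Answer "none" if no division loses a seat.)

none

At 33 seats: Arden 2, Brisco 12, Carrow 19.
At 34 seats: Arden 2, Brisco 12, Carrow 20.
No division's allocation decreased.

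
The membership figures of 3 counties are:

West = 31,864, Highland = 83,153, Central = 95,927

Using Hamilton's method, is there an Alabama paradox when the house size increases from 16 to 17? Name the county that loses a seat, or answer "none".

West

At 16 seats: West 3, Highland 6, Central 7.
At 17 seats: West 2, Highland 7, Central 8.
West drops from 3 to 2.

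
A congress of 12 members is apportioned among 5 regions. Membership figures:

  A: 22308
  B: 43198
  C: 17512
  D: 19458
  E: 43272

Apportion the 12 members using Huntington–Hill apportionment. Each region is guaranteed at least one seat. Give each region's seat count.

With divisor 12481: modified quotas A 1.787, B 3.461, C 1.403, D 1.559, E 3.467.
Geometric-mean thresholds: A √(1·2)=1.414, B √(3·4)=3.464, C √(1·2)=1.414, D √(1·2)=1.414, E √(3·4)=3.464.
Each quota rounded against its threshold gives A 2, B 3, C 1, D 2, E 4 (total 12).

A: 2, B: 3, C: 1, D: 2, E: 4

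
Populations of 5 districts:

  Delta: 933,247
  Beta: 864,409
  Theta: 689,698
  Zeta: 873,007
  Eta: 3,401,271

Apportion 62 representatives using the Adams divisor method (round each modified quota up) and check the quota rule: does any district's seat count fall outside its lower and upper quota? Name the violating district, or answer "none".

Standard quotas: Delta 8.557, Beta 7.926, Theta 6.324, Zeta 8.005, Eta 31.188.
Adams allocation: Delta 9, Beta 8, Theta 7, Zeta 8, Eta 30.
Eta has quota 31.188 (lower 31, upper 32) but receives 30 — outside the quota interval.

Eta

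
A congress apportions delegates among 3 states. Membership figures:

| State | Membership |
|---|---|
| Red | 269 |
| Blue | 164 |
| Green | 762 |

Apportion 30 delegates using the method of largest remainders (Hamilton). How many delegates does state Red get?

7

The standard divisor is 1195/30 ≈ 39.833.
Standard quotas: Red 6.753, Blue 4.117, Green 19.130.
Lower quotas: Red 6, Blue 4, Green 19 (sum 29, leaving 1 seat).
Remainders in descending order: Red 0.753, Green 0.130, Blue 0.117.
Largest remainder: Red receives the extra seat.
Red receives 7.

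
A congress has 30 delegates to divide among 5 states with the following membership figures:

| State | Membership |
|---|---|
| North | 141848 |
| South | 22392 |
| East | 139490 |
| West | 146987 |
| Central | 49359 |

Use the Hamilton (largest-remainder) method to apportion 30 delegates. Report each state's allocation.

North=9; South=1; East=8; West=9; Central=3

Standard divisor: 500076 ÷ 30 ≈ 16669.2.
Standard quotas: North 8.5096, South 1.3433, East 8.3681, West 8.8179, Central 2.9611.
Lower quotas: North 8, South 1, East 8, West 8, Central 2 (sum 27, leaving 3 seats).
Remainders in descending order: Central 0.9611, West 0.8179, North 0.5096, East 0.3681, South 0.3433.
Largest remainders: Central, West, North receive the extra seats.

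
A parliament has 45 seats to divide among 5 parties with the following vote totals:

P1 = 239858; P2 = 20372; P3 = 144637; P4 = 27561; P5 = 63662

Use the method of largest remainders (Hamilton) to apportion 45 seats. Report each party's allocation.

P1: 22; P2: 2; P3: 13; P4: 2; P5: 6

Total 496090; standard divisor 496090/45 ≈ 11024.222.
Standard quotas: P1 21.7574, P2 1.8479, P3 13.1199, P4 2.5000, P5 5.7747.
Lower quotas: P1 21, P2 1, P3 13, P4 2, P5 5 (sum 42, leaving 3 seats).
Remainders in descending order: P2 0.8479, P5 0.7747, P1 0.7574, P4 0.5000, P3 0.1199.
Largest remainders: P2, P5, P1 receive the extra seats.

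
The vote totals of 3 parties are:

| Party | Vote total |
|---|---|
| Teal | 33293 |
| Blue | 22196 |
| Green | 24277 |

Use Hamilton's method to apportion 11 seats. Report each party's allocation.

Total 79766; standard divisor 79766/11 ≈ 7251.455.
Standard quotas: Teal 4.5912, Blue 3.0609, Green 3.3479.
Lower quotas: Teal 4, Blue 3, Green 3 (sum 10, leaving 1 seat).
Remainders in descending order: Teal 0.5912, Green 0.3479, Blue 0.0609.
Largest remainder: Teal receives the extra seat.

Teal 5; Blue 3; Green 3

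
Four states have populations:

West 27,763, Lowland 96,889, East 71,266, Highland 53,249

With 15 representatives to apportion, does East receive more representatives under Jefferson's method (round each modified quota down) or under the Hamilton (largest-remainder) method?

Jefferson

Jefferson: West 1, Lowland 6, East 5, Highland 3.
Hamilton: West 2, Lowland 6, East 4, Highland 3.
East gets 5 under Jefferson and 4 under Hamilton.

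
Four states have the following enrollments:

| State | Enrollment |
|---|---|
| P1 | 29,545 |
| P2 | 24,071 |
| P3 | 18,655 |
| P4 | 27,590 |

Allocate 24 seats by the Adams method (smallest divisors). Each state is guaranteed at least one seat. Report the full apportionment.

P1 7, P2 6, P3 5, P4 6

Standard divisor 99861/24 ≈ 4160.875; standard quotas: P1 7.101, P2 5.785, P3 4.483, P4 6.631.
Rounding up gives 8, 6, 5, 7 = 26 seats, so the divisor must be adjusted.
With modified divisor 4630: modified quotas P1 6.381, P2 5.199, P3 4.029, P4 5.959.
Rounding up: P1 7, P2 6, P3 5, P4 6 (total 24).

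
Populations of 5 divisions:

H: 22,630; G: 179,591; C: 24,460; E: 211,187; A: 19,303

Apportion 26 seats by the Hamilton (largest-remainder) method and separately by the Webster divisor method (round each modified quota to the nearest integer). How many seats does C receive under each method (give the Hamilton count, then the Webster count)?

2 and 1

Hamilton: H 1, G 10, C 2, E 12, A 1.
Webster: H 1, G 11, C 1, E 12, A 1.
C gets 2 under Hamilton and 1 under Webster.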